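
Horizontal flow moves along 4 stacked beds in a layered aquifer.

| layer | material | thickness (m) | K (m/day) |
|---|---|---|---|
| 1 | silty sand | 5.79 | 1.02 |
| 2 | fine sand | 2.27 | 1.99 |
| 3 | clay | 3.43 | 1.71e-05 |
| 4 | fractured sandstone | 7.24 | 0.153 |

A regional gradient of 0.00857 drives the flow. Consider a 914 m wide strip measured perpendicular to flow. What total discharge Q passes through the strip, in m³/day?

Flow is parallel to layering, so each bed carries its own Darcy discharge and the transmissivities add.
Σ(K_i·b_i) = 1.02×5.79 + 1.99×2.27 + 1.71e-05×3.43 + 0.153×7.24 = 11.53 m²/day.
Hydraulic gradient i = 0.00857.
Q = Σ(K_i·b_i) · W · i = 11.53 × 914 × 0.008570 = 90.32 m³/day.

90.3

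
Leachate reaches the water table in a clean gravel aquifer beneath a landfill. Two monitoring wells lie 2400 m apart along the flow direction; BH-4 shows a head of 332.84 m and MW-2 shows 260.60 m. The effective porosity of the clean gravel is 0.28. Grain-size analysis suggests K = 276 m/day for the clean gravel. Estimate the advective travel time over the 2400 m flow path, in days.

Hydraulic gradient i = (332.84 − 260.60) / 2400 = 72.24 / 2400 = 0.03010.
Darcy flux q = K · i = 276.0 × 0.03010 = 8.308 m/day.
Seepage velocity v = q / n_e = 8.308 / 0.28 = 29.67 m/day.
Travel time t = L / v = 2400 / 29.67 = 80.89 days.

80.9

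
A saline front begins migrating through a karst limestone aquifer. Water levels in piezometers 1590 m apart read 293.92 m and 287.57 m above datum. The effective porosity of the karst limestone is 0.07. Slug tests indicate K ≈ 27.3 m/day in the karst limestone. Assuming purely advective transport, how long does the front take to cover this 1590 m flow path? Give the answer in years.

2.79

Hydraulic gradient i = (293.92 − 287.57) / 1590 = 6.35 / 1590 = 0.003994.
Darcy flux q = K · i = 27.30 × 0.003994 = 0.1090 m/day.
Seepage velocity v = q / n_e = 0.1090 / 0.07 = 1.558 m/day.
Travel time t = L / v = 1590 / 1.558 = 1021 days = 2.795 years.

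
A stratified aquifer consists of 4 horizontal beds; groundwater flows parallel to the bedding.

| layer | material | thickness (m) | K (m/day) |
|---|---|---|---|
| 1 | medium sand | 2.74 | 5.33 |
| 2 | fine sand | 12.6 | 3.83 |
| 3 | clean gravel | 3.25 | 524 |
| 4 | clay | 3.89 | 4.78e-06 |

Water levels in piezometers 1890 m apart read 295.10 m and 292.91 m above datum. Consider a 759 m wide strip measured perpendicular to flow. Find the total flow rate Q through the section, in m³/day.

Flow is parallel to layering, so each bed carries its own Darcy discharge and the transmissivities add.
Σ(K_i·b_i) = 5.33×2.74 + 3.83×12.6 + 524×3.25 + 4.78e-06×3.89 = 1766 m²/day.
Hydraulic gradient i = (295.10 − 292.91) / 1890 = 2.19 / 1890 = 0.001159.
Q = Σ(K_i·b_i) · W · i = 1766 × 759 × 0.001159 = 1553 m³/day.

1550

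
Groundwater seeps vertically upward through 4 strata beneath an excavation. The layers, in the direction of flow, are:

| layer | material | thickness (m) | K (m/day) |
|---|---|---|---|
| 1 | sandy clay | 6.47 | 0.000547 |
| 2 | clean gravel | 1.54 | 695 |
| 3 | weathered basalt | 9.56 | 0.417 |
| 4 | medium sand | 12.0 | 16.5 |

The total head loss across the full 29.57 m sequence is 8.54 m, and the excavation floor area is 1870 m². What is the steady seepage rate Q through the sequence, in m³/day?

1.35

Flow is perpendicular to layering, so the layers act in series and the equivalent K is the thickness-weighted harmonic mean.
Total thickness L = 6.47 + 1.54 + 9.56 + 12.0 = 29.57 m.
Σ(b_i/K_i) = 6.47/0.000547 + 1.54/695 + 9.56/0.417 + 12.0/16.5 = 11852 d.
K_eq = L / Σ(b_i/K_i) = 29.57 / 11852 = 0.002495 m/day.
Q = K_eq · A · (Δh/L) = 0.002495 × 1870 × (8.54/29.57) = 1.347 m³/day.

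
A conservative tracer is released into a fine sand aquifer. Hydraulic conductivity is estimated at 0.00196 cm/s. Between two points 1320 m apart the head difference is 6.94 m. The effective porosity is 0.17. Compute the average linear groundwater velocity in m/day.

Convert K: 0.00196 cm/s × 864 = 1.693 m/day.
Hydraulic gradient i = Δh / L = 6.94 / 1320 = 0.005258.
Darcy flux q = K · i = 1.693 × 0.005258 = 0.008903 m/day.
Seepage velocity v = q / n_e = 0.008903 / 0.17 = 0.05237 m/day.

0.0524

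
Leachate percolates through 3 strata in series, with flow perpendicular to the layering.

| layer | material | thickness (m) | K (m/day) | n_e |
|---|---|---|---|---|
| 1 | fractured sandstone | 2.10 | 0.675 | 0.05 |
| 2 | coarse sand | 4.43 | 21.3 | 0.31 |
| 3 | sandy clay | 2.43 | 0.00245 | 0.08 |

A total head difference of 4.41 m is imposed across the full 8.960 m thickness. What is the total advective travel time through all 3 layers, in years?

1.03

With flow normal to the layers, continuity requires the same specific discharge q through every layer.
Σ(b_i/K_i) = 2.10/0.675 + 4.43/21.3 + 2.43/0.00245 = 995.2 d.
q = Δh / Σ(b_i/K_i) = 4.41 / 995.2 = 0.004431 m/day.
In each layer the seepage velocity is v_i = q/n_i, so the layer transit time is t_i = b_i·n_i / q:
  layer 1 (fractured sandstone): t_1 = 2.10 × 0.05 / 0.004431 = 23.69 d
  layer 2 (coarse sand): t_2 = 4.43 × 0.31 / 0.004431 = 309.9 d
  layer 3 (sandy clay): t_3 = 2.43 × 0.08 / 0.004431 = 43.87 d
Total t = Σ t_i = 377.5 days = 1.033 years.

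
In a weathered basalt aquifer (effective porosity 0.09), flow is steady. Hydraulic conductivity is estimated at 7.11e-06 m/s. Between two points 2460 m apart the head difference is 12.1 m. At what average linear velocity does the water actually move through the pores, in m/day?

0.0336

Convert K: 7.11e-06 m/s × 86400 = 0.6143 m/day.
Hydraulic gradient i = Δh / L = 12.1 / 2460 = 0.004919.
Darcy flux q = K · i = 0.6143 × 0.004919 = 0.003022 m/day.
Seepage velocity v = q / n_e = 0.003022 / 0.09 = 0.03357 m/day.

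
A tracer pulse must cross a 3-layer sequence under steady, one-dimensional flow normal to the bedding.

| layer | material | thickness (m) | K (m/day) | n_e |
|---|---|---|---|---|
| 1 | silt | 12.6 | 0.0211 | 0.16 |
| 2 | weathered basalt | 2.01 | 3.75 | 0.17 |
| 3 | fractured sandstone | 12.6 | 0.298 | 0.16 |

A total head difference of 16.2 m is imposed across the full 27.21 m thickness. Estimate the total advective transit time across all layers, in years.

0.473

With flow normal to the layers, continuity requires the same specific discharge q through every layer.
Σ(b_i/K_i) = 12.6/0.0211 + 2.01/3.75 + 12.6/0.298 = 640.0 d.
q = Δh / Σ(b_i/K_i) = 16.2 / 640.0 = 0.02531 m/day.
In each layer the seepage velocity is v_i = q/n_i, so the layer transit time is t_i = b_i·n_i / q:
  layer 1 (silt): t_1 = 12.6 × 0.16 / 0.02531 = 79.64 d
  layer 2 (weathered basalt): t_2 = 2.01 × 0.17 / 0.02531 = 13.50 d
  layer 3 (fractured sandstone): t_3 = 12.6 × 0.16 / 0.02531 = 79.64 d
Total t = Σ t_i = 172.8 days = 0.4730 years.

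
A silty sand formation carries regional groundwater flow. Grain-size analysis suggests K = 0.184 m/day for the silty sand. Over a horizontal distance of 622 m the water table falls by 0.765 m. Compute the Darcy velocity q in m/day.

Hydraulic gradient i = Δh / L = 0.765 / 622 = 0.001230.
Specific discharge q = K · i = 0.1840 × 0.001230 = 0.0002263 m/day.

0.000226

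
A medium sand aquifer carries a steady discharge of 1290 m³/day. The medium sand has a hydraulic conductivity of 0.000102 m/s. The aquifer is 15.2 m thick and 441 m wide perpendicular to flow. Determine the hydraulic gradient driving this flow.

Convert K: 0.000102 m/s × 86400 = 8.813 m/day.
Cross-sectional area A = 441 × 15.2 = 6703 m².
From Q = K·A·i, i = Q / (K·A) = 1290 / (8.813 × 6703) = 0.02184.

0.0218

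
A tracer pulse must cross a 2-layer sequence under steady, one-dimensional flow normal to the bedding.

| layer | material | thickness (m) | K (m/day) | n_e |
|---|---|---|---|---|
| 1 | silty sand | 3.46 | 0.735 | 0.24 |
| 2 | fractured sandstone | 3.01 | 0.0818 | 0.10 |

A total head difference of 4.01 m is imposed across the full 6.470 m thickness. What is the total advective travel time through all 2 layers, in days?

With flow normal to the layers, continuity requires the same specific discharge q through every layer.
Σ(b_i/K_i) = 3.46/0.735 + 3.01/0.0818 = 41.50 d.
q = Δh / Σ(b_i/K_i) = 4.01 / 41.50 = 0.09662 m/day.
In each layer the seepage velocity is v_i = q/n_i, so the layer transit time is t_i = b_i·n_i / q:
  layer 1 (silty sand): t_1 = 3.46 × 0.24 / 0.09662 = 8.595 d
  layer 2 (fractured sandstone): t_2 = 3.01 × 0.10 / 0.09662 = 3.115 d
Total t = Σ t_i = 11.71 days.

11.7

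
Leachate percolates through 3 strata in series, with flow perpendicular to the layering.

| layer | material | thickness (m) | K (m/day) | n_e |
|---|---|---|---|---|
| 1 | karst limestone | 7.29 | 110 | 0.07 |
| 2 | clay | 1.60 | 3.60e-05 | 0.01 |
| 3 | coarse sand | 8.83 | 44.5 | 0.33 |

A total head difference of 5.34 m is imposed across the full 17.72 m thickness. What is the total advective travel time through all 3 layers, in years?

With flow normal to the layers, continuity requires the same specific discharge q through every layer.
Σ(b_i/K_i) = 7.29/110 + 1.60/3.60e-05 + 8.83/44.5 = 44445 d.
q = Δh / Σ(b_i/K_i) = 5.34 / 44445 = 0.0001201 m/day.
In each layer the seepage velocity is v_i = q/n_i, so the layer transit time is t_i = b_i·n_i / q:
  layer 1 (karst limestone): t_1 = 7.29 × 0.07 / 0.0001201 = 4247 d
  layer 2 (clay): t_2 = 1.60 × 0.01 / 0.0001201 = 133.2 d
  layer 3 (coarse sand): t_3 = 8.83 × 0.33 / 0.0001201 = 24252 d
Total t = Σ t_i = 28633 days = 78.39 years.

78.4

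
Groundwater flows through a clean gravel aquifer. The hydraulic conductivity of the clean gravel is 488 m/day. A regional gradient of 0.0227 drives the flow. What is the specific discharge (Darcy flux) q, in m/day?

Hydraulic gradient i = 0.0227.
Specific discharge q = K · i = 488.0 × 0.02270 = 11.08 m/day.

11.1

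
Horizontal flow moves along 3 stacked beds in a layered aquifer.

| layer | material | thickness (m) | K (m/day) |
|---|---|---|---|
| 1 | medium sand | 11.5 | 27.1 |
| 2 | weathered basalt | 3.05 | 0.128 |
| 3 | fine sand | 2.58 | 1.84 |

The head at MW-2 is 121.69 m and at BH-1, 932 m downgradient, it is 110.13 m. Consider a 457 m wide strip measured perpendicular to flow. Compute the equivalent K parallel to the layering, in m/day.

Flow is parallel to layering, so each bed carries its own Darcy discharge and the transmissivities add.
Σ(K_i·b_i) = 27.1×11.5 + 0.128×3.05 + 1.84×2.58 = 316.8 m²/day.
Total thickness b = 17.13 m, so K_eq = Σ(K_i·b_i)/b = 18.49 m/day.

18.5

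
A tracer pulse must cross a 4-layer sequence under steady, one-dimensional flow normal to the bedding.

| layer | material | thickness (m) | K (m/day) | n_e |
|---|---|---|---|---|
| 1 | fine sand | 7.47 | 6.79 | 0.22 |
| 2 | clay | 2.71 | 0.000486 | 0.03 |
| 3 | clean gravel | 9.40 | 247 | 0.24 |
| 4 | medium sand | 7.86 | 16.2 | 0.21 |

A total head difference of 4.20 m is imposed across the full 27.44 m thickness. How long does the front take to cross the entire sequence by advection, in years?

20.5

With flow normal to the layers, continuity requires the same specific discharge q through every layer.
Σ(b_i/K_i) = 7.47/6.79 + 2.71/0.000486 + 9.40/247 + 7.86/16.2 = 5578 d.
q = Δh / Σ(b_i/K_i) = 4.20 / 5578 = 0.0007530 m/day.
In each layer the seepage velocity is v_i = q/n_i, so the layer transit time is t_i = b_i·n_i / q:
  layer 1 (fine sand): t_1 = 7.47 × 0.22 / 0.0007530 = 2182 d
  layer 2 (clay): t_2 = 2.71 × 0.03 / 0.0007530 = 108.0 d
  layer 3 (clean gravel): t_3 = 9.40 × 0.24 / 0.0007530 = 2996 d
  layer 4 (medium sand): t_4 = 7.86 × 0.21 / 0.0007530 = 2192 d
Total t = Σ t_i = 7479 days = 20.48 years.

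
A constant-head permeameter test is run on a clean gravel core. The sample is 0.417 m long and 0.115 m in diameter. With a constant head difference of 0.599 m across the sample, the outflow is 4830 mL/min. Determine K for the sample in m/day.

Cross-sectional area A = π·(d/2)² = π × (0.115/2)² = 0.01039 m².
Convert discharge: 4830 mL/min = 8.050e-05 m³/s.
Darcy's law rearranged: K = Q·L / (A·Δh) = 8.050e-05 × 0.417 / (0.01039 × 0.599) = 0.005395 m/s = 466.2 m/day.

466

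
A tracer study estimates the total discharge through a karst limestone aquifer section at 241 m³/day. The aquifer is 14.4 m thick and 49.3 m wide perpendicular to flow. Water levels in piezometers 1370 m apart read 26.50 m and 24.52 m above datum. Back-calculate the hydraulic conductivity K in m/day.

235

Cross-sectional area A = 49.3 × 14.4 = 709.9 m².
Hydraulic gradient i = (26.50 − 24.52) / 1370 = 1.98 / 1370 = 0.001445.
From Q = K·A·i, K = Q / (A·i) = 241 / (709.9 × 0.001445) = 234.9 m/day.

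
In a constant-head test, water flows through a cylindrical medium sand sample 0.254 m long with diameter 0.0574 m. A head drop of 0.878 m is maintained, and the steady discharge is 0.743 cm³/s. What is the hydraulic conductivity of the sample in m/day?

7.18

Cross-sectional area A = π·(d/2)² = π × (0.0574/2)² = 0.002588 m².
Convert discharge: 0.743 cm³/s = 7.430e-07 m³/s.
Darcy's law rearranged: K = Q·L / (A·Δh) = 7.430e-07 × 0.254 / (0.002588 × 0.878) = 8.306e-05 m/s = 7.177 m/day.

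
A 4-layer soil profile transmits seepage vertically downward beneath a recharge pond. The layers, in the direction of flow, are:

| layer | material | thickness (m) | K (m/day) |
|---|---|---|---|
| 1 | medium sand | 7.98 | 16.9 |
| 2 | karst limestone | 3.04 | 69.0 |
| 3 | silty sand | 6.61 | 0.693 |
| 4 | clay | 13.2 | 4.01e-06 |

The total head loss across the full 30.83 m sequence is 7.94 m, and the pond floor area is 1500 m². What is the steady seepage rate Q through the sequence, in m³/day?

0.00362

Flow is perpendicular to layering, so the layers act in series and the equivalent K is the thickness-weighted harmonic mean.
Total thickness L = 7.98 + 3.04 + 6.61 + 13.2 = 30.83 m.
Σ(b_i/K_i) = 7.98/16.9 + 3.04/69.0 + 6.61/0.693 + 13.2/4.01e-06 = 3.292e+06 d.
K_eq = L / Σ(b_i/K_i) = 30.83 / 3.292e+06 = 9.366e-06 m/day.
Q = K_eq · A · (Δh/L) = 9.366e-06 × 1500 × (7.94/30.83) = 0.003618 m³/day.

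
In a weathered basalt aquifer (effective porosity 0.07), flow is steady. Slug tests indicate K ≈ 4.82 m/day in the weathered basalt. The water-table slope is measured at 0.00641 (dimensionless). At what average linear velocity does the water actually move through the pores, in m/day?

Hydraulic gradient i = 0.00641.
Darcy flux q = K · i = 4.820 × 0.006410 = 0.03090 m/day.
Seepage velocity v = q / n_e = 0.03090 / 0.07 = 0.4414 m/day.

0.441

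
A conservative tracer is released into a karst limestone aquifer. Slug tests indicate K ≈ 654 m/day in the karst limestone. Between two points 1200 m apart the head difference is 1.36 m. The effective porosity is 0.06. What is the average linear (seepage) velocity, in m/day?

Hydraulic gradient i = Δh / L = 1.36 / 1200 = 0.001133.
Darcy flux q = K · i = 654.0 × 0.001133 = 0.7412 m/day.
Seepage velocity v = q / n_e = 0.7412 / 0.06 = 12.35 m/day.

12.4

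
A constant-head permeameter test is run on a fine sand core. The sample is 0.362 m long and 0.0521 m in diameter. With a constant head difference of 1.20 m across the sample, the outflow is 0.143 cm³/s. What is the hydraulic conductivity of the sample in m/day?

1.75

Cross-sectional area A = π·(d/2)² = π × (0.0521/2)² = 0.002132 m².
Convert discharge: 0.143 cm³/s = 1.430e-07 m³/s.
Darcy's law rearranged: K = Q·L / (A·Δh) = 1.430e-07 × 0.362 / (0.002132 × 1.20) = 2.023e-05 m/s = 1.748 m/day.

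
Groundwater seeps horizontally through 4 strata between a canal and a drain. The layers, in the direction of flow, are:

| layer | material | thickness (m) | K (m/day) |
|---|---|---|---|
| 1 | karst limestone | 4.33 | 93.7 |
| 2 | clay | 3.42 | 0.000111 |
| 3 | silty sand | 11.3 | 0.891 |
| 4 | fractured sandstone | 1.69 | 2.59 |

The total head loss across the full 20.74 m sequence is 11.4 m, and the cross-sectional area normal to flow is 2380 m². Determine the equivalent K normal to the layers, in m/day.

Flow is perpendicular to layering, so the layers act in series and the equivalent K is the thickness-weighted harmonic mean.
Total thickness L = 4.33 + 3.42 + 11.3 + 1.69 = 20.74 m.
Σ(b_i/K_i) = 4.33/93.7 + 3.42/0.000111 + 11.3/0.891 + 1.69/2.59 = 30824 d.
K_eq = L / Σ(b_i/K_i) = 20.74 / 30824 = 0.0006728 m/day.

0.000673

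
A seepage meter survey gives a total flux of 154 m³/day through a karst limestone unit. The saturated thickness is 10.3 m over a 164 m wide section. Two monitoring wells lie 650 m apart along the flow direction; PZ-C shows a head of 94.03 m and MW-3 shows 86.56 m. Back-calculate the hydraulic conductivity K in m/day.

7.93

Cross-sectional area A = 164 × 10.3 = 1689 m².
Hydraulic gradient i = (94.03 − 86.56) / 650 = 7.47 / 650 = 0.01149.
From Q = K·A·i, K = Q / (A·i) = 154 / (1689 × 0.01149) = 7.933 m/day.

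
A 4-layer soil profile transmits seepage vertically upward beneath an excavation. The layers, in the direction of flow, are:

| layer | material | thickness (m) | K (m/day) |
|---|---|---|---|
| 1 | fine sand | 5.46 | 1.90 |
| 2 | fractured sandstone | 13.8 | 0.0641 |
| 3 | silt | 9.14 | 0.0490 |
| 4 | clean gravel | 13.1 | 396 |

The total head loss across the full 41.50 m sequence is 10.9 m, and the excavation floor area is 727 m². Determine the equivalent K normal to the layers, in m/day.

Flow is perpendicular to layering, so the layers act in series and the equivalent K is the thickness-weighted harmonic mean.
Total thickness L = 5.46 + 13.8 + 9.14 + 13.1 = 41.50 m.
Σ(b_i/K_i) = 5.46/1.90 + 13.8/0.0641 + 9.14/0.0490 + 13.1/396 = 404.7 d.
K_eq = L / Σ(b_i/K_i) = 41.50 / 404.7 = 0.1025 m/day.

0.103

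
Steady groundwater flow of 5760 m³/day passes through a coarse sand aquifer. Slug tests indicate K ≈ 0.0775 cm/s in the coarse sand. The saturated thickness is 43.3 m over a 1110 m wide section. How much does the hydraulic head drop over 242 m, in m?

0.433

Convert K: 0.0775 cm/s × 864 = 66.96 m/day.
Cross-sectional area A = 1110 × 43.3 = 48063 m².
From Q = K·A·i, i = Q / (K·A) = 5760 / (66.96 × 48063) = 0.001790.
Head loss Δh = i · L = 0.001790 × 242 = 0.4331 m.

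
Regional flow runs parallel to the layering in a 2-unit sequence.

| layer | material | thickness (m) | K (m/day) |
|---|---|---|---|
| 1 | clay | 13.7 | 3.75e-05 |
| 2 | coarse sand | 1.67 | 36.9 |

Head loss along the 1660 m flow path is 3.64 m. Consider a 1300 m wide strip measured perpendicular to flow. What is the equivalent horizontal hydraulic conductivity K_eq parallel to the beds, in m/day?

4.01

Flow is parallel to layering, so each bed carries its own Darcy discharge and the transmissivities add.
Σ(K_i·b_i) = 3.75e-05×13.7 + 36.9×1.67 = 61.62 m²/day.
Total thickness b = 15.37 m, so K_eq = Σ(K_i·b_i)/b = 4.009 m/day.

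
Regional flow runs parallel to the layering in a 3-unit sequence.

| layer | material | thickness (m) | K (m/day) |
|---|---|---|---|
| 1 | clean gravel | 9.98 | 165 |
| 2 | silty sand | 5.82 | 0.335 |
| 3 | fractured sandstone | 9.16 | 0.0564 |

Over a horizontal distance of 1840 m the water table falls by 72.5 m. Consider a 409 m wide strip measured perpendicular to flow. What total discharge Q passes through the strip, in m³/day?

Flow is parallel to layering, so each bed carries its own Darcy discharge and the transmissivities add.
Σ(K_i·b_i) = 165×9.98 + 0.335×5.82 + 0.0564×9.16 = 1649 m²/day.
Hydraulic gradient i = Δh / L = 72.5 / 1840 = 0.03940.
Q = Σ(K_i·b_i) · W · i = 1649 × 409 × 0.03940 = 26577 m³/day.

26600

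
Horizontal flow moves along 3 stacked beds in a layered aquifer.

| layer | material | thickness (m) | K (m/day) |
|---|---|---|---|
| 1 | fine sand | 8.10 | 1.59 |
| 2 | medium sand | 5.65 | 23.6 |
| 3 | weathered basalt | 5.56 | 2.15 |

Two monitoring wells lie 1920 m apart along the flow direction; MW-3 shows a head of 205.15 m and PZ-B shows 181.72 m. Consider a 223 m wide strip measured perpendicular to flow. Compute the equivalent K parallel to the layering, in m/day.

8.19

Flow is parallel to layering, so each bed carries its own Darcy discharge and the transmissivities add.
Σ(K_i·b_i) = 1.59×8.10 + 23.6×5.65 + 2.15×5.56 = 158.2 m²/day.
Total thickness b = 19.31 m, so K_eq = Σ(K_i·b_i)/b = 8.191 m/day.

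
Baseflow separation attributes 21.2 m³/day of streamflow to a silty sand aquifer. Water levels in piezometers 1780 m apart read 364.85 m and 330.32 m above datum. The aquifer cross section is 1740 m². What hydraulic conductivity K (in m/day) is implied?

Hydraulic gradient i = (364.85 − 330.32) / 1780 = 34.53 / 1780 = 0.01940.
From Q = K·A·i, K = Q / (A·i) = 21.2 / (1740 × 0.01940) = 0.6281 m/day.

0.628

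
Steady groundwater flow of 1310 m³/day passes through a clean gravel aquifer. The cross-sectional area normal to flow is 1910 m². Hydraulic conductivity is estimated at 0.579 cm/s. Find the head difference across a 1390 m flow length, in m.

Convert K: 0.579 cm/s × 864 = 500.3 m/day.
From Q = K·A·i, i = Q / (K·A) = 1310 / (500.3 × 1910) = 0.001371.
Head loss Δh = i · L = 0.001371 × 1390 = 1.906 m.

1.91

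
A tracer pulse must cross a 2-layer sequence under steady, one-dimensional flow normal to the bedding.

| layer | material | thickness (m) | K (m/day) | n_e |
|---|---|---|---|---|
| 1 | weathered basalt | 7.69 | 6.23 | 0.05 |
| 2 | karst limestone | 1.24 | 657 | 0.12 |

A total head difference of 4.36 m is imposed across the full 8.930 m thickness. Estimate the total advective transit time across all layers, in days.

0.151

With flow normal to the layers, continuity requires the same specific discharge q through every layer.
Σ(b_i/K_i) = 7.69/6.23 + 1.24/657 = 1.236 d.
q = Δh / Σ(b_i/K_i) = 4.36 / 1.236 = 3.527 m/day.
In each layer the seepage velocity is v_i = q/n_i, so the layer transit time is t_i = b_i·n_i / q:
  layer 1 (weathered basalt): t_1 = 7.69 × 0.05 / 3.527 = 0.1090 d
  layer 2 (karst limestone): t_2 = 1.24 × 0.12 / 3.527 = 0.04219 d
Total t = Σ t_i = 0.1512 days.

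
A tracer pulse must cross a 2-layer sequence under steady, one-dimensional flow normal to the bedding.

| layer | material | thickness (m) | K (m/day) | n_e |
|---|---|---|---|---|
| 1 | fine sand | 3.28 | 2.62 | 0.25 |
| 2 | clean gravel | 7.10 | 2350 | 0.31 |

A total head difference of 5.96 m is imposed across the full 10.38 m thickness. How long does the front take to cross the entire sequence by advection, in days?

0.636

With flow normal to the layers, continuity requires the same specific discharge q through every layer.
Σ(b_i/K_i) = 3.28/2.62 + 7.10/2350 = 1.255 d.
q = Δh / Σ(b_i/K_i) = 5.96 / 1.255 = 4.749 m/day.
In each layer the seepage velocity is v_i = q/n_i, so the layer transit time is t_i = b_i·n_i / q:
  layer 1 (fine sand): t_1 = 3.28 × 0.25 / 4.749 = 0.1727 d
  layer 2 (clean gravel): t_2 = 7.10 × 0.31 / 4.749 = 0.4634 d
Total t = Σ t_i = 0.6361 days.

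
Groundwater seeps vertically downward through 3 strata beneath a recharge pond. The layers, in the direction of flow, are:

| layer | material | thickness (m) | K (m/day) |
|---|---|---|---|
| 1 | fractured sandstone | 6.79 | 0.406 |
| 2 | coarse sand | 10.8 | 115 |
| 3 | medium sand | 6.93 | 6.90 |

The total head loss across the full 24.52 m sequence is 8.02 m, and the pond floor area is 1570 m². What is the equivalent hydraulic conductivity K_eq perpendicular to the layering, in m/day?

Flow is perpendicular to layering, so the layers act in series and the equivalent K is the thickness-weighted harmonic mean.
Total thickness L = 6.79 + 10.8 + 6.93 = 24.52 m.
Σ(b_i/K_i) = 6.79/0.406 + 10.8/115 + 6.93/6.90 = 17.82 d.
K_eq = L / Σ(b_i/K_i) = 24.52 / 17.82 = 1.376 m/day.

1.38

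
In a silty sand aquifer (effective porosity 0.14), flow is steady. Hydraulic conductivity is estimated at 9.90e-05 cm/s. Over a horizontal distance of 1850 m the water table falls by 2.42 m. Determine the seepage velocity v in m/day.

Convert K: 9.90e-05 cm/s × 864 = 0.08554 m/day.
Hydraulic gradient i = Δh / L = 2.42 / 1850 = 0.001308.
Darcy flux q = K · i = 0.08554 × 0.001308 = 0.0001119 m/day.
Seepage velocity v = q / n_e = 0.0001119 / 0.14 = 0.0007992 m/day.

0.000799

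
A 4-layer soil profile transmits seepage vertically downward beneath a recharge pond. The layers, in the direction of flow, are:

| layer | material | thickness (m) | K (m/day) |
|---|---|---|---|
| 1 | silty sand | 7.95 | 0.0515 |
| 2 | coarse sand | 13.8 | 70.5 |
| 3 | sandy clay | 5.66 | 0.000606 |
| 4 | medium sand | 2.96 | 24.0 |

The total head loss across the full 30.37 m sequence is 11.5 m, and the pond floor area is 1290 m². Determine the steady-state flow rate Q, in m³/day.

1.56

Flow is perpendicular to layering, so the layers act in series and the equivalent K is the thickness-weighted harmonic mean.
Total thickness L = 7.95 + 13.8 + 5.66 + 2.96 = 30.37 m.
Σ(b_i/K_i) = 7.95/0.0515 + 13.8/70.5 + 5.66/0.000606 + 2.96/24.0 = 9495 d.
K_eq = L / Σ(b_i/K_i) = 30.37 / 9495 = 0.003199 m/day.
Q = K_eq · A · (Δh/L) = 0.003199 × 1290 × (11.5/30.37) = 1.562 m³/day.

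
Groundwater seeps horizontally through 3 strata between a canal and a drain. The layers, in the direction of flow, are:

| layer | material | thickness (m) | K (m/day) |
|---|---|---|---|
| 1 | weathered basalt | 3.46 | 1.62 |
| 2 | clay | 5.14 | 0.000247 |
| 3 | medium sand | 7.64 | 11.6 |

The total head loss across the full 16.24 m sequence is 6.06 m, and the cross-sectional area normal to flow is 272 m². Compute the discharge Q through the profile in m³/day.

0.0792

Flow is perpendicular to layering, so the layers act in series and the equivalent K is the thickness-weighted harmonic mean.
Total thickness L = 3.46 + 5.14 + 7.64 = 16.24 m.
Σ(b_i/K_i) = 3.46/1.62 + 5.14/0.000247 + 7.64/11.6 = 20813 d.
K_eq = L / Σ(b_i/K_i) = 16.24 / 20813 = 0.0007803 m/day.
Q = K_eq · A · (Δh/L) = 0.0007803 × 272 × (6.06/16.24) = 0.07920 m³/day.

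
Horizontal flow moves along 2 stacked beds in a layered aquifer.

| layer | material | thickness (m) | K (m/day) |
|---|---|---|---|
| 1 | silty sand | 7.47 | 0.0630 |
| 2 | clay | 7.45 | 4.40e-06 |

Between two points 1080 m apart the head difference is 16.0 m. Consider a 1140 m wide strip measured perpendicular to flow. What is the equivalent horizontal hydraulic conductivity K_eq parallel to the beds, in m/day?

Flow is parallel to layering, so each bed carries its own Darcy discharge and the transmissivities add.
Σ(K_i·b_i) = 0.0630×7.47 + 4.40e-06×7.45 = 0.4706 m²/day.
Total thickness b = 14.92 m, so K_eq = Σ(K_i·b_i)/b = 0.03154 m/day.

0.0315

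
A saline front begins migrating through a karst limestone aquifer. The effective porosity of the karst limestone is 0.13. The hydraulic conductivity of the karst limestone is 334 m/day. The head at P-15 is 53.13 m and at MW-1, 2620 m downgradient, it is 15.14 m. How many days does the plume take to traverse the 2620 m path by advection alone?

Hydraulic gradient i = (53.13 − 15.14) / 2620 = 37.99 / 2620 = 0.01450.
Darcy flux q = K · i = 334.0 × 0.01450 = 4.843 m/day.
Seepage velocity v = q / n_e = 4.843 / 0.13 = 37.25 m/day.
Travel time t = L / v = 2620 / 37.25 = 70.33 days.

70.3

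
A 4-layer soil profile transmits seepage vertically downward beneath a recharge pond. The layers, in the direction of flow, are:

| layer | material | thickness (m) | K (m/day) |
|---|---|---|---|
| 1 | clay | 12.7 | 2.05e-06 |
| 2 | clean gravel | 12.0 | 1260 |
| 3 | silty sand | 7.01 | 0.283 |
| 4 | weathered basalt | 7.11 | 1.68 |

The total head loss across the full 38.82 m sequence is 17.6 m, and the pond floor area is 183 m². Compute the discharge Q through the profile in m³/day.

Flow is perpendicular to layering, so the layers act in series and the equivalent K is the thickness-weighted harmonic mean.
Total thickness L = 12.7 + 12.0 + 7.01 + 7.11 = 38.82 m.
Σ(b_i/K_i) = 12.7/2.05e-06 + 12.0/1260 + 7.01/0.283 + 7.11/1.68 = 6.195e+06 d.
K_eq = L / Σ(b_i/K_i) = 38.82 / 6.195e+06 = 6.266e-06 m/day.
Q = K_eq · A · (Δh/L) = 6.266e-06 × 183 × (17.6/38.82) = 0.0005199 m³/day.

0.000520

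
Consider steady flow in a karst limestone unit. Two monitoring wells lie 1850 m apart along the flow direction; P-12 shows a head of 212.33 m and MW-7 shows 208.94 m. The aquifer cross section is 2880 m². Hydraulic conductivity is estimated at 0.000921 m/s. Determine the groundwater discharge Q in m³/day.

420

Convert K: 0.000921 m/s × 86400 = 79.57 m/day.
Hydraulic gradient i = (212.33 − 208.94) / 1850 = 3.39 / 1850 = 0.001832.
Darcy's law: Q = K · A · i = 79.57 × 2880 × 0.001832 = 419.9 m³/day.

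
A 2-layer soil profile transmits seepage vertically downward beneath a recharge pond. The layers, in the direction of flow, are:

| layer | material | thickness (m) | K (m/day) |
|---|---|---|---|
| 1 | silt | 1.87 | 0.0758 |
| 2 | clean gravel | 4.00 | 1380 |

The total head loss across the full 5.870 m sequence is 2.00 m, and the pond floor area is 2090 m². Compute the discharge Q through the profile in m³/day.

Flow is perpendicular to layering, so the layers act in series and the equivalent K is the thickness-weighted harmonic mean.
Total thickness L = 1.87 + 4.00 = 5.870 m.
Σ(b_i/K_i) = 1.87/0.0758 + 4.00/1380 = 24.67 d.
K_eq = L / Σ(b_i/K_i) = 5.870 / 24.67 = 0.2379 m/day.
Q = K_eq · A · (Δh/L) = 0.2379 × 2090 × (2.00/5.870) = 169.4 m³/day.

169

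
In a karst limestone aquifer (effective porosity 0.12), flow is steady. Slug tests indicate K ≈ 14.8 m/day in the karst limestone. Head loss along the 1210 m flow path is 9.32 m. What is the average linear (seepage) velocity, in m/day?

Hydraulic gradient i = Δh / L = 9.32 / 1210 = 0.007702.
Darcy flux q = K · i = 14.80 × 0.007702 = 0.1140 m/day.
Seepage velocity v = q / n_e = 0.1140 / 0.12 = 0.9500 m/day.

0.950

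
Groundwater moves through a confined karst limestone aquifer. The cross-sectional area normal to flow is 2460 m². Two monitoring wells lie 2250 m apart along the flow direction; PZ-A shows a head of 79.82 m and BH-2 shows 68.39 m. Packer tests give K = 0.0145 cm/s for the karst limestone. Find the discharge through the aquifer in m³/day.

Convert K: 0.0145 cm/s × 864 = 12.53 m/day.
Hydraulic gradient i = (79.82 − 68.39) / 2250 = 11.43 / 2250 = 0.005080.
Darcy's law: Q = K · A · i = 12.53 × 2460 × 0.005080 = 156.6 m³/day.

157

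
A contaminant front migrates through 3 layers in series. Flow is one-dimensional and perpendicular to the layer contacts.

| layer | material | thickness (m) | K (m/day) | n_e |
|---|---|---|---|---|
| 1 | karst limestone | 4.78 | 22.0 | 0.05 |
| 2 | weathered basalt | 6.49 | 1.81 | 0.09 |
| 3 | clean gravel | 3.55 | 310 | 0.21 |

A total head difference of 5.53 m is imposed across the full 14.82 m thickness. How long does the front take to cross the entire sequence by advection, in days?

With flow normal to the layers, continuity requires the same specific discharge q through every layer.
Σ(b_i/K_i) = 4.78/22.0 + 6.49/1.81 + 3.55/310 = 3.814 d.
q = Δh / Σ(b_i/K_i) = 5.53 / 3.814 = 1.450 m/day.
In each layer the seepage velocity is v_i = q/n_i, so the layer transit time is t_i = b_i·n_i / q:
  layer 1 (karst limestone): t_1 = 4.78 × 0.05 / 1.450 = 0.1649 d
  layer 2 (weathered basalt): t_2 = 6.49 × 0.09 / 1.450 = 0.4029 d
  layer 3 (clean gravel): t_3 = 3.55 × 0.21 / 1.450 = 0.5142 d
Total t = Σ t_i = 1.082 days.

1.08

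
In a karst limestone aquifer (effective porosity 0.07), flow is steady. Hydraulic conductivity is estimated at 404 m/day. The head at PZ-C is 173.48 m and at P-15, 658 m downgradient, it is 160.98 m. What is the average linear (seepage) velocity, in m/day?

Hydraulic gradient i = (173.48 − 160.98) / 658 = 12.5 / 658 = 0.01900.
Darcy flux q = K · i = 404.0 × 0.01900 = 7.675 m/day.
Seepage velocity v = q / n_e = 7.675 / 0.07 = 109.6 m/day.

110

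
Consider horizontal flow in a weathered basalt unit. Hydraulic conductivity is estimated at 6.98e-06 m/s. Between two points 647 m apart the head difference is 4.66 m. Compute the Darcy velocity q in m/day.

0.00434

Convert K: 6.98e-06 m/s × 86400 = 0.6031 m/day.
Hydraulic gradient i = Δh / L = 4.66 / 647 = 0.007202.
Specific discharge q = K · i = 0.6031 × 0.007202 = 0.004344 m/day.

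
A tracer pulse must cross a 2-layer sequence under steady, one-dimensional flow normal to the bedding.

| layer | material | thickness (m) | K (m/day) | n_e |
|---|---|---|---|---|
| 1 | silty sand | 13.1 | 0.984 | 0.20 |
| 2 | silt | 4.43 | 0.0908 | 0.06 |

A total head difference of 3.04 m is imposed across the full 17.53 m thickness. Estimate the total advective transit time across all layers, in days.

With flow normal to the layers, continuity requires the same specific discharge q through every layer.
Σ(b_i/K_i) = 13.1/0.984 + 4.43/0.0908 = 62.10 d.
q = Δh / Σ(b_i/K_i) = 3.04 / 62.10 = 0.04895 m/day.
In each layer the seepage velocity is v_i = q/n_i, so the layer transit time is t_i = b_i·n_i / q:
  layer 1 (silty sand): t_1 = 13.1 × 0.20 / 0.04895 = 53.52 d
  layer 2 (silt): t_2 = 4.43 × 0.06 / 0.04895 = 5.430 d
Total t = Σ t_i = 58.95 days.

59.0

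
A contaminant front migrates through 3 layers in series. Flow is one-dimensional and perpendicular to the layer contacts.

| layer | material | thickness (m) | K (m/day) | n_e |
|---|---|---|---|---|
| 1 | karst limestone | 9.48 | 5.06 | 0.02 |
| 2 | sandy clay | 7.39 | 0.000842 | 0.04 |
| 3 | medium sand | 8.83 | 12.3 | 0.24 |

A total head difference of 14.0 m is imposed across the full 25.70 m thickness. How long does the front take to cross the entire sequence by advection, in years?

With flow normal to the layers, continuity requires the same specific discharge q through every layer.
Σ(b_i/K_i) = 9.48/5.06 + 7.39/0.000842 + 8.83/12.3 = 8779 d.
q = Δh / Σ(b_i/K_i) = 14.0 / 8779 = 0.001595 m/day.
In each layer the seepage velocity is v_i = q/n_i, so the layer transit time is t_i = b_i·n_i / q:
  layer 1 (karst limestone): t_1 = 9.48 × 0.02 / 0.001595 = 118.9 d
  layer 2 (sandy clay): t_2 = 7.39 × 0.04 / 0.001595 = 185.4 d
  layer 3 (medium sand): t_3 = 8.83 × 0.24 / 0.001595 = 1329 d
Total t = Σ t_i = 1633 days = 4.471 years.

4.47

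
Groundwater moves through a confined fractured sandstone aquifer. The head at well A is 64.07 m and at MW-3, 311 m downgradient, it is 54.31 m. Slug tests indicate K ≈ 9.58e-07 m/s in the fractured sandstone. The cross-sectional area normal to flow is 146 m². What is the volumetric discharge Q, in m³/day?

Convert K: 9.58e-07 m/s × 86400 = 0.08277 m/day.
Hydraulic gradient i = (64.07 − 54.31) / 311 = 9.76 / 311 = 0.03138.
Darcy's law: Q = K · A · i = 0.08277 × 146.0 × 0.03138 = 0.3792 m³/day.

0.379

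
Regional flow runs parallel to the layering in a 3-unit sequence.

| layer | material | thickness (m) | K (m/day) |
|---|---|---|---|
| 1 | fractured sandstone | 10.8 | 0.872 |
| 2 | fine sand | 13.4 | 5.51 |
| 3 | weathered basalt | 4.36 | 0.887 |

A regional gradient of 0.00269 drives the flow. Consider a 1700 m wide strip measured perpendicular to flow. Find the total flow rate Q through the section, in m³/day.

398

Flow is parallel to layering, so each bed carries its own Darcy discharge and the transmissivities add.
Σ(K_i·b_i) = 0.872×10.8 + 5.51×13.4 + 0.887×4.36 = 87.12 m²/day.
Hydraulic gradient i = 0.00269.
Q = Σ(K_i·b_i) · W · i = 87.12 × 1700 × 0.002690 = 398.4 m³/day.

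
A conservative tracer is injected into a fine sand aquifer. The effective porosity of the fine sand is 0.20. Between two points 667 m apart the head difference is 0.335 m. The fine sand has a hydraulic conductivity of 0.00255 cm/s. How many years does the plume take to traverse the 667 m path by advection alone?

330

Convert K: 0.00255 cm/s × 864 = 2.203 m/day.
Hydraulic gradient i = Δh / L = 0.335 / 667 = 0.0005022.
Darcy flux q = K · i = 2.203 × 0.0005022 = 0.001107 m/day.
Seepage velocity v = q / n_e = 0.001107 / 0.20 = 0.005533 m/day.
Travel time t = L / v = 667 / 0.005533 = 1.206e+05 days = 330.1 years.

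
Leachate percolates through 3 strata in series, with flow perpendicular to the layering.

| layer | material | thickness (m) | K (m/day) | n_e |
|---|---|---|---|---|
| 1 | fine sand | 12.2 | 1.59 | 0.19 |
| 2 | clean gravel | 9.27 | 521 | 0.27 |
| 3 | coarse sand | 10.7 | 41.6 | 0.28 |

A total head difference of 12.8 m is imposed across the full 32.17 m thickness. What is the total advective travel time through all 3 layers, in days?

4.85

With flow normal to the layers, continuity requires the same specific discharge q through every layer.
Σ(b_i/K_i) = 12.2/1.59 + 9.27/521 + 10.7/41.6 = 7.948 d.
q = Δh / Σ(b_i/K_i) = 12.8 / 7.948 = 1.610 m/day.
In each layer the seepage velocity is v_i = q/n_i, so the layer transit time is t_i = b_i·n_i / q:
  layer 1 (fine sand): t_1 = 12.2 × 0.19 / 1.610 = 1.439 d
  layer 2 (clean gravel): t_2 = 9.27 × 0.27 / 1.610 = 1.554 d
  layer 3 (coarse sand): t_3 = 10.7 × 0.28 / 1.610 = 1.860 d
Total t = Σ t_i = 4.854 days.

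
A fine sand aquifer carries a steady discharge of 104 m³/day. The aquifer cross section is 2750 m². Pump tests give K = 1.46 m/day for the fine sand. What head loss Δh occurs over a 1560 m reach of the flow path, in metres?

40.4

From Q = K·A·i, i = Q / (K·A) = 104 / (1.460 × 2750) = 0.02590.
Head loss Δh = i · L = 0.02590 × 1560 = 40.41 m.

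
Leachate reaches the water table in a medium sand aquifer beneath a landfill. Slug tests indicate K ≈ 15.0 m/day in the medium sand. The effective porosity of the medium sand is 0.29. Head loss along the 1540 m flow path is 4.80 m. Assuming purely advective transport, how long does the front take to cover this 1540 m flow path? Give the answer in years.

26.2

Hydraulic gradient i = Δh / L = 4.80 / 1540 = 0.003117.
Darcy flux q = K · i = 15.00 × 0.003117 = 0.04675 m/day.
Seepage velocity v = q / n_e = 0.04675 / 0.29 = 0.1612 m/day.
Travel time t = L / v = 1540 / 0.1612 = 9552 days = 26.15 years.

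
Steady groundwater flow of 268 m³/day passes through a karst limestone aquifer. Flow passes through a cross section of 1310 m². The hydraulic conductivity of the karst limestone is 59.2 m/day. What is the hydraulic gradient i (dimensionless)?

0.00346

From Q = K·A·i, i = Q / (K·A) = 268 / (59.20 × 1310) = 0.003456.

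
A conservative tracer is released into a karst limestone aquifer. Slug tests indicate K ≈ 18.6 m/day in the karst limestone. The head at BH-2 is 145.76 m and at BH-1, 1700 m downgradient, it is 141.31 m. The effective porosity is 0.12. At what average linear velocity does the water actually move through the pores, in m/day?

Hydraulic gradient i = (145.76 − 141.31) / 1700 = 4.45 / 1700 = 0.002618.
Darcy flux q = K · i = 18.60 × 0.002618 = 0.04869 m/day.
Seepage velocity v = q / n_e = 0.04869 / 0.12 = 0.4057 m/day.

0.406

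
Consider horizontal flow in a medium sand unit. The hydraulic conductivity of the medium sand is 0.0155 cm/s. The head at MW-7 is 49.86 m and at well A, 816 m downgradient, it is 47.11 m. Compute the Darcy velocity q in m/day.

Convert K: 0.0155 cm/s × 864 = 13.39 m/day.
Hydraulic gradient i = (49.86 − 47.11) / 816 = 2.75 / 816 = 0.003370.
Specific discharge q = K · i = 13.39 × 0.003370 = 0.04513 m/day.

0.0451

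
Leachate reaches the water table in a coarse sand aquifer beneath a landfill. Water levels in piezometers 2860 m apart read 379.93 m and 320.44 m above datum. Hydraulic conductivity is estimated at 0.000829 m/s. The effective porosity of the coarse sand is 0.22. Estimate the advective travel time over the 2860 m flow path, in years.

Convert K: 0.000829 m/s × 86400 = 71.63 m/day.
Hydraulic gradient i = (379.93 − 320.44) / 2860 = 59.49 / 2860 = 0.02080.
Darcy flux q = K · i = 71.63 × 0.02080 = 1.490 m/day.
Seepage velocity v = q / n_e = 1.490 / 0.22 = 6.772 m/day.
Travel time t = L / v = 2860 / 6.772 = 422.3 days = 1.156 years.

1.16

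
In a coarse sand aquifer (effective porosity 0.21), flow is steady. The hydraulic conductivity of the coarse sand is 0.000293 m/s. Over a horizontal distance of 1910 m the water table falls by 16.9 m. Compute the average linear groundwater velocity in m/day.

1.07

Convert K: 0.000293 m/s × 86400 = 25.32 m/day.
Hydraulic gradient i = Δh / L = 16.9 / 1910 = 0.008848.
Darcy flux q = K · i = 25.32 × 0.008848 = 0.2240 m/day.
Seepage velocity v = q / n_e = 0.2240 / 0.21 = 1.067 m/day.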